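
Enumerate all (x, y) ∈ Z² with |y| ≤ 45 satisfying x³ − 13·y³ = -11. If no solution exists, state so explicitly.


The equation is x³ - 13y³ = -11. For fixed y, x³ = 13·y³ − 11, so a solution requires the RHS to be a perfect cube.
Strategy: iterate y from -45 to 45, compute RHS = 13·y³ − 11, and check whether it is a (positive or negative) perfect cube.
Check small values of y:
  y = 0: RHS = -11 is not a perfect cube.
  y = 1: RHS = 2 is not a perfect cube.
  y = -1: RHS = -24 is not a perfect cube.
  y = 2: RHS = 93 is not a perfect cube.
  y = -2: RHS = -115 is not a perfect cube.
  y = 3: RHS = 340 is not a perfect cube.
  y = -3: RHS = -362 is not a perfect cube.
Continuing the search up to |y| = 45 finds no solutions either.
No (x, y) in the scanned range satisfies the equation.

No integer solutions with |y| ≤ 45.


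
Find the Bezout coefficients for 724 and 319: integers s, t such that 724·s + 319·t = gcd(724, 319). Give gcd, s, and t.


Euclidean algorithm on (724, 319) — divide until remainder is 0:
  724 = 2 · 319 + 86
  319 = 3 · 86 + 61
  86 = 1 · 61 + 25
  61 = 2 · 25 + 11
  25 = 2 · 11 + 3
  11 = 3 · 3 + 2
  3 = 1 · 2 + 1
  2 = 2 · 1 + 0
gcd(724, 319) = 1.
Track Bezout coefficients alongside the remainders: start with r₀ = 724 = a·1 + b·0 (s = 1, t = 0) and r₁ = 319 = a·0 + b·1 (s = 0, t = 1); each new remainder r_{k+1} = r_{k-1} − q_k·r_k inherits s_{k+1} = s_{k-1} − q_k·s_k, t_{k+1} = t_{k-1} − q_k·t_k, so r_k = a·s_k + b·t_k at every step:
  q = 2: r = 86, s = 1 − 2·0 = 1, t = 0 − 2·1 = -2  (check: 724·1 + 319·(-2) = 86)
  q = 3: r = 61, s = 0 − 3·1 = -3, t = 1 − 3·(-2) = 7  (check: 724·(-3) + 319·7 = 61)
  q = 1: r = 25, s = 1 − 1·(-3) = 4, t = -2 − 1·7 = -9  (check: 724·4 + 319·(-9) = 25)
  q = 2: r = 11, s = -3 − 2·4 = -11, t = 7 − 2·(-9) = 25  (check: 724·(-11) + 319·25 = 11)
  q = 2: r = 3, s = 4 − 2·(-11) = 26, t = -9 − 2·25 = -59  (check: 724·26 + 319·(-59) = 3)
  q = 3: r = 2, s = -11 − 3·26 = -89, t = 25 − 3·(-59) = 202  (check: 724·(-89) + 319·202 = 2)
  q = 1: r = 1, s = 26 − 1·(-89) = 115, t = -59 − 1·202 = -261  (check: 724·115 + 319·(-261) = 1)
The row with r = 1 (the gcd) gives the Bezout coefficients s = 115, t = -261.
Result: 724 · (115) + 319 · (-261) = 1.

gcd(724, 319) = 1; s = 115, t = -261 (check: 724·115 + 319·(-261) = 1).


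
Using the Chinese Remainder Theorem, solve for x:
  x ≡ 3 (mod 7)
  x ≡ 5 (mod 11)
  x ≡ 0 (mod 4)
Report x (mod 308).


Moduli 7, 11, 4 are pairwise coprime; by CRT there is a unique solution modulo M = 7 · 11 · 4 = 308.
Solve pairwise, accumulating the modulus:
  Start with x ≡ 3 (mod 7).
  Combine with x ≡ 5 (mod 11): since gcd(7, 11) = 1, we get a unique residue mod 77.
    Write x = 3 + 7·t and substitute into x ≡ 5 (mod 11): 7·t ≡ 5 − 3 = 2 (mod 11).
    The inverse of 7 mod 11 is 8 (since 7·8 = 56 = 5·11 + 1), so t ≡ 8·2 = 16 ≡ 5 (mod 11).
    Then x = 3 + 7·5 = 38, valid modulo lcm(7, 11) = 77: x ≡ 38 (mod 77).
  Combine with x ≡ 0 (mod 4): since gcd(77, 4) = 1, we get a unique residue mod 308.
    Write x = 38 + 77·t and substitute into x ≡ 0 (mod 4): 77·t ≡ 0 − 38 = -38 (mod 4).
    Reduce coefficients mod 4: 1·t ≡ 2 (mod 4).
    So t ≡ 2 (mod 4).
    Then x = 38 + 77·2 = 192, valid modulo lcm(77, 4) = 308: x ≡ 192 (mod 308).
Verify: 192 mod 7 = 3 ✓, 192 mod 11 = 5 ✓, 192 mod 4 = 0 ✓.

x ≡ 192 (mod 308).


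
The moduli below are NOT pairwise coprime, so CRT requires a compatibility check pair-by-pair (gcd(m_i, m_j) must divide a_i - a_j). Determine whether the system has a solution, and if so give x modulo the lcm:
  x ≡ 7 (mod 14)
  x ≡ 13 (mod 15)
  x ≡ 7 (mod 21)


Moduli 14, 15, 21 are not pairwise coprime, so CRT works modulo lcm(m_i) when all pairwise compatibility conditions hold.
Pairwise compatibility: gcd(m_i, m_j) must divide a_i - a_j for every pair.
Merge one congruence at a time:
  Start: x ≡ 7 (mod 14).
  Combine with x ≡ 13 (mod 15): gcd(14, 15) = 1; 13 - 7 = 6, which IS divisible by 1, so compatible.
    Write x = 7 + 14·t and substitute into x ≡ 13 (mod 15): 14·t ≡ 13 − 7 = 6 (mod 15).
    The inverse of 14 mod 15 is 14 (since 14·14 = 196 = 13·15 + 1), so t ≡ 14·6 = 84 ≡ 9 (mod 15).
    Then x = 7 + 14·9 = 133, valid modulo lcm(14, 15) = 210: x ≡ 133 (mod 210).
  Combine with x ≡ 7 (mod 21): gcd(210, 21) = 21; 7 - 133 = -126, which IS divisible by 21, so compatible.
    Write x = 133 + 210·t and substitute into x ≡ 7 (mod 21): 210·t ≡ 7 − 133 = -126 (mod 21).
    Divide the congruence (and modulus) by g = 21: 10·t ≡ -6 (mod 1).
    Modulo 1 every t works; take t = 0.
    Then x = 133 + 210·0 = 133, valid modulo lcm(210, 21) = 210: x ≡ 133 (mod 210).
Verify: 133 mod 14 = 7, 133 mod 15 = 13, 133 mod 21 = 7.

x ≡ 133 (mod 210).


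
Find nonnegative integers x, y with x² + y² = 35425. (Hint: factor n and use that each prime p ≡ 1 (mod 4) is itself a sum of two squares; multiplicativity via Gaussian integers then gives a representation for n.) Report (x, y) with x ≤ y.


Step 1: Factor n = 35425 = 5^2 · 13 · 109.
Step 2: Check the mod-4 condition on each prime factor: 5 ≡ 1 (mod 4), exponent 2; 13 ≡ 1 (mod 4), exponent 1; 109 ≡ 1 (mod 4), exponent 1.
All primes ≡ 3 (mod 4) appear to even exponent (or don't appear), so by the two-squares theorem n IS expressible as a sum of two squares.
Step 3: Build a representation. Group n = k² · m with k = 5 and m = 13 · 109 = 1417 (a product of primes ≡ 1 (mod 4)); a representation of m scales to one of n via (k·x)² + (k·y)² = k²(x² + y²). Each prime p ≡ 1 (mod 4) is itself a sum of two squares; find a² by testing p − a² for a perfect square:
  13: 13 − 1² = 12, 13 − 2² = 9 = 3² ⇒ 13 = 2² + 3².
  109: 109 − 1² = 108, 109 − 2² = 105, 109 − 3² = 100 = 10² ⇒ 109 = 3² + 10².
  Combine using the Brahmagupta–Fibonacci identity (a² + b²)(c² + d²) = (ac − bd)² + (ad + bc)² = (ac + bd)² + (ad − bc)²:
  13 · 109 = 1417: from (2² + 3²)(3² + 10²), take (2·3 − 3·10, 2·10 + 3·3) = (6 − 30, 20 + 9) = (-24, 29); dropping signs (only squares matter) gives (24, 29); check 24² + 29² = 576 + 841 = 1417 ✓.
  Scale by k = 5: (5·24, 5·29) = (120, 145).
Step 4: Order so x ≤ y and verify: 120² + 145² = 14400 + 21025 = 35425 = n. ✓

n = 35425 = 120² + 145² (one valid representation with x ≤ y).


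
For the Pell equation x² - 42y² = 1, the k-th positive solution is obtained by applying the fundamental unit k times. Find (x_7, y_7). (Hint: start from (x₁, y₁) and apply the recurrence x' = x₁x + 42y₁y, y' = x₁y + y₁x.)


Step 1: Find the fundamental solution (x₁, y₁) of x² - 42y² = 1.
  Expand √42 as a continued fraction. a₀ = ⌊√42⌋ = 6; iterate m_{k+1} = d_k·a_k − m_k, d_{k+1} = (42 − m_{k+1}²)/d_k, a_{k+1} = ⌊(a₀ + m_{k+1})/d_{k+1}⌋ (starting m₀ = 0, d₀ = 1), with convergents p_k = a_k·p_{k-1} + p_{k-2}, q_k = a_k·q_{k-1} + q_{k-2} (p₋₁ = 1, q₋₁ = 0):
  k = 0: a₀ = 6; p₀/q₀ = 6/1; p₀² − 42·q₀² = 36 − 42 = -6.
  k = 1: m = 6, d = 6, a = ⌊(6 + 6)/6⌋ = 2; p/q = (2·6 + 1)/(2·1 + 0) = 13/2; p² − 42·q² = 169 − 168 = 1.
  The first convergent with p² − 42·q² = 1 gives the fundamental solution (x₁, y₁) = (13, 2).
Step 2: Apply the recurrence (x_{n+1}, y_{n+1}) = (x₁x_n + 42y₁y_n, x₁y_n + y₁x_n) repeatedly.
  From (x_1, y_1) = (13, 2): x_2 = 13·13 + 42·2·2 = 337; y_2 = 13·2 + 2·13 = 52.
  From (x_2, y_2) = (337, 52): x_3 = 13·337 + 42·2·52 = 8749; y_3 = 13·52 + 2·337 = 1350.
  From (x_3, y_3) = (8749, 1350): x_4 = 13·8749 + 42·2·1350 = 227137; y_4 = 13·1350 + 2·8749 = 35048.
  From (x_4, y_4) = (227137, 35048): x_5 = 13·227137 + 42·2·35048 = 5896813; y_5 = 13·35048 + 2·227137 = 909898.
  From (x_5, y_5) = (5896813, 909898): x_6 = 13·5896813 + 42·2·909898 = 153090001; y_6 = 13·909898 + 2·5896813 = 23622300.
  From (x_6, y_6) = (153090001, 23622300): x_7 = 13·153090001 + 42·2·23622300 = 3974443213; y_7 = 13·23622300 + 2·153090001 = 613269902.
Step 3: Verify x_7² - 42·y_7² = 15796198853361763369 - 15796198853361763368 = 1 (should be 1). ✓

(x_1, y_1) = (13, 2); (x_7, y_7) = (3974443213, 613269902).


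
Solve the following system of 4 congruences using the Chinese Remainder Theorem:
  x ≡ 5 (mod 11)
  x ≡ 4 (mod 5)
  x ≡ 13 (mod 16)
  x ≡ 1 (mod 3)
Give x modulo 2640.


Product of moduli M = 11 · 5 · 16 · 3 = 2640.
Merge one congruence at a time:
  Start: x ≡ 5 (mod 11).
  Combine with x ≡ 4 (mod 5); new modulus lcm = 55.
    Write x = 5 + 11·t and substitute into x ≡ 4 (mod 5): 11·t ≡ 4 − 5 = -1 (mod 5).
    Reduce coefficients mod 5: 1·t ≡ 4 (mod 5).
    So t ≡ 4 (mod 5).
    Then x = 5 + 11·4 = 49, valid modulo lcm(11, 5) = 55: x ≡ 49 (mod 55).
  Combine with x ≡ 13 (mod 16); new modulus lcm = 880.
    Write x = 49 + 55·t and substitute into x ≡ 13 (mod 16): 55·t ≡ 13 − 49 = -36 (mod 16).
    Reduce coefficients mod 16: 7·t ≡ 12 (mod 16).
    The inverse of 7 mod 16 is 7 (since 7·7 = 49 = 3·16 + 1), so t ≡ 7·12 = 84 ≡ 4 (mod 16).
    Then x = 49 + 55·4 = 269, valid modulo lcm(55, 16) = 880: x ≡ 269 (mod 880).
  Combine with x ≡ 1 (mod 3); new modulus lcm = 2640.
    Write x = 269 + 880·t and substitute into x ≡ 1 (mod 3): 880·t ≡ 1 − 269 = -268 (mod 3).
    Reduce coefficients mod 3: 1·t ≡ 2 (mod 3).
    So t ≡ 2 (mod 3).
    Then x = 269 + 880·2 = 2029, valid modulo lcm(880, 3) = 2640: x ≡ 2029 (mod 2640).
Verify against each original: 2029 mod 11 = 5, 2029 mod 5 = 4, 2029 mod 16 = 13, 2029 mod 3 = 1.

x ≡ 2029 (mod 2640).


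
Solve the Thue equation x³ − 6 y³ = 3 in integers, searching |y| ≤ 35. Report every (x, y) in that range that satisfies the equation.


The equation is x³ - 6y³ = 3. For fixed y, x³ = 6·y³ + 3, so a solution requires the RHS to be a perfect cube.
Strategy: iterate y from -35 to 35, compute RHS = 6·y³ + 3, and check whether it is a (positive or negative) perfect cube.
Check small values of y:
  y = 0: RHS = 3 is not a perfect cube.
  y = 1: RHS = 9 is not a perfect cube.
  y = -1: RHS = -3 is not a perfect cube.
  y = 2: RHS = 51 is not a perfect cube.
  y = -2: RHS = -45 is not a perfect cube.
  y = 3: RHS = 165 is not a perfect cube.
  y = -3: RHS = -159 is not a perfect cube.
Continuing the search up to |y| = 35 finds no solutions either.
No (x, y) in the scanned range satisfies the equation.

No integer solutions with |y| ≤ 35.


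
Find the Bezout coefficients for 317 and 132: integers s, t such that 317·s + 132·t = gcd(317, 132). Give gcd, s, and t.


Euclidean algorithm on (317, 132) — divide until remainder is 0:
  317 = 2 · 132 + 53
  132 = 2 · 53 + 26
  53 = 2 · 26 + 1
  26 = 26 · 1 + 0
gcd(317, 132) = 1.
Track Bezout coefficients alongside the remainders: start with r₀ = 317 = a·1 + b·0 (s = 1, t = 0) and r₁ = 132 = a·0 + b·1 (s = 0, t = 1); each new remainder r_{k+1} = r_{k-1} − q_k·r_k inherits s_{k+1} = s_{k-1} − q_k·s_k, t_{k+1} = t_{k-1} − q_k·t_k, so r_k = a·s_k + b·t_k at every step:
  q = 2: r = 53, s = 1 − 2·0 = 1, t = 0 − 2·1 = -2  (check: 317·1 + 132·(-2) = 53)
  q = 2: r = 26, s = 0 − 2·1 = -2, t = 1 − 2·(-2) = 5  (check: 317·(-2) + 132·5 = 26)
  q = 2: r = 1, s = 1 − 2·(-2) = 5, t = -2 − 2·5 = -12  (check: 317·5 + 132·(-12) = 1)
The row with r = 1 (the gcd) gives the Bezout coefficients s = 5, t = -12.
Result: 317 · (5) + 132 · (-12) = 1.

gcd(317, 132) = 1; s = 5, t = -12 (check: 317·5 + 132·(-12) = 1).


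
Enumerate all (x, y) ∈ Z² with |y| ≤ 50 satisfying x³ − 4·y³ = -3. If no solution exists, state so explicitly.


The equation is x³ - 4y³ = -3. For fixed y, x³ = 4·y³ − 3, so a solution requires the RHS to be a perfect cube.
Strategy: iterate y from -50 to 50, compute RHS = 4·y³ − 3, and check whether it is a (positive or negative) perfect cube.
Check small values of y:
  y = 0: RHS = -3 is not a perfect cube.
  y = 1: RHS = 1 = (1)³ ⇒ x = 1 works.
  y = -1: RHS = -7 is not a perfect cube.
  y = 2: RHS = 29 is not a perfect cube.
  y = -2: RHS = -35 is not a perfect cube.
  y = 3: RHS = 105 is not a perfect cube.
  y = -3: RHS = -111 is not a perfect cube.
Continuing the search up to |y| = 50 finds no further solutions beyond those listed.
Collected solutions: (1, 1).

Solutions (with |y| ≤ 50): (1, 1).


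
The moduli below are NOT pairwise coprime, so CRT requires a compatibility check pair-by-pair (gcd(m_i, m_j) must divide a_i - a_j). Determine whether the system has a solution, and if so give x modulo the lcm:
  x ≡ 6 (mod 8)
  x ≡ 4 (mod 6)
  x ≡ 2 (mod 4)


Moduli 8, 6, 4 are not pairwise coprime, so CRT works modulo lcm(m_i) when all pairwise compatibility conditions hold.
Pairwise compatibility: gcd(m_i, m_j) must divide a_i - a_j for every pair.
Merge one congruence at a time:
  Start: x ≡ 6 (mod 8).
  Combine with x ≡ 4 (mod 6): gcd(8, 6) = 2; 4 - 6 = -2, which IS divisible by 2, so compatible.
    Write x = 6 + 8·t and substitute into x ≡ 4 (mod 6): 8·t ≡ 4 − 6 = -2 (mod 6).
    Divide the congruence (and modulus) by g = 2: 4·t ≡ -1 (mod 3).
    Reduce coefficients mod 3: 1·t ≡ 2 (mod 3).
    So t ≡ 2 (mod 3).
    Then x = 6 + 8·2 = 22, valid modulo lcm(8, 6) = 24: x ≡ 22 (mod 24).
  Combine with x ≡ 2 (mod 4): gcd(24, 4) = 4; 2 - 22 = -20, which IS divisible by 4, so compatible.
    Write x = 22 + 24·t and substitute into x ≡ 2 (mod 4): 24·t ≡ 2 − 22 = -20 (mod 4).
    Divide the congruence (and modulus) by g = 4: 6·t ≡ -5 (mod 1).
    Modulo 1 every t works; take t = 0.
    Then x = 22 + 24·0 = 22, valid modulo lcm(24, 4) = 24: x ≡ 22 (mod 24).
Verify: 22 mod 8 = 6, 22 mod 6 = 4, 22 mod 4 = 2.

x ≡ 22 (mod 24).


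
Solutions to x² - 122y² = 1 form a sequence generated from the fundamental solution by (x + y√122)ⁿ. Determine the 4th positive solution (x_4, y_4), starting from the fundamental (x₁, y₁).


Step 1: Find the fundamental solution (x₁, y₁) of x² - 122y² = 1.
  Expand √122 as a continued fraction. a₀ = ⌊√122⌋ = 11; iterate m_{k+1} = d_k·a_k − m_k, d_{k+1} = (122 − m_{k+1}²)/d_k, a_{k+1} = ⌊(a₀ + m_{k+1})/d_{k+1}⌋ (starting m₀ = 0, d₀ = 1), with convergents p_k = a_k·p_{k-1} + p_{k-2}, q_k = a_k·q_{k-1} + q_{k-2} (p₋₁ = 1, q₋₁ = 0):
  k = 0: a₀ = 11; p₀/q₀ = 11/1; p₀² − 122·q₀² = 121 − 122 = -1.
  k = 1: m = 11, d = 1, a = ⌊(11 + 11)/1⌋ = 22; p/q = (22·11 + 1)/(22·1 + 0) = 243/22; p² − 122·q² = 59049 − 59048 = 1.
  The first convergent with p² − 122·q² = 1 gives the fundamental solution (x₁, y₁) = (243, 22).
Step 2: Apply the recurrence (x_{n+1}, y_{n+1}) = (x₁x_n + 122y₁y_n, x₁y_n + y₁x_n) repeatedly.
  From (x_1, y_1) = (243, 22): x_2 = 243·243 + 122·22·22 = 118097; y_2 = 243·22 + 22·243 = 10692.
  From (x_2, y_2) = (118097, 10692): x_3 = 243·118097 + 122·22·10692 = 57394899; y_3 = 243·10692 + 22·118097 = 5196290.
  From (x_3, y_3) = (57394899, 5196290): x_4 = 243·57394899 + 122·22·5196290 = 27893802817; y_4 = 243·5196290 + 22·57394899 = 2525386248.
Step 3: Verify x_4² - 122·y_4² = 778064235593677135489 - 778064235593677135488 = 1 (should be 1). ✓

(x_1, y_1) = (243, 22); (x_4, y_4) = (27893802817, 2525386248).


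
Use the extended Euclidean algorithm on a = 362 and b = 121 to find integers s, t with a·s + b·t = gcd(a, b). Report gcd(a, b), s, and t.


Euclidean algorithm on (362, 121) — divide until remainder is 0:
  362 = 2 · 121 + 120
  121 = 1 · 120 + 1
  120 = 120 · 1 + 0
gcd(362, 121) = 1.
Track Bezout coefficients alongside the remainders: start with r₀ = 362 = a·1 + b·0 (s = 1, t = 0) and r₁ = 121 = a·0 + b·1 (s = 0, t = 1); each new remainder r_{k+1} = r_{k-1} − q_k·r_k inherits s_{k+1} = s_{k-1} − q_k·s_k, t_{k+1} = t_{k-1} − q_k·t_k, so r_k = a·s_k + b·t_k at every step:
  q = 2: r = 120, s = 1 − 2·0 = 1, t = 0 − 2·1 = -2  (check: 362·1 + 121·(-2) = 120)
  q = 1: r = 1, s = 0 − 1·1 = -1, t = 1 − 1·(-2) = 3  (check: 362·(-1) + 121·3 = 1)
The row with r = 1 (the gcd) gives the Bezout coefficients s = -1, t = 3.
Result: 362 · (-1) + 121 · (3) = 1.

gcd(362, 121) = 1; s = -1, t = 3 (check: 362·(-1) + 121·3 = 1).


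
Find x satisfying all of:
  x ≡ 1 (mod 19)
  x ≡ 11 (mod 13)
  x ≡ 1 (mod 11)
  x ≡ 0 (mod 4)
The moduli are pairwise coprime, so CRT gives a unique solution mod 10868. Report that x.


Product of moduli M = 19 · 13 · 11 · 4 = 10868.
Merge one congruence at a time:
  Start: x ≡ 1 (mod 19).
  Combine with x ≡ 11 (mod 13); new modulus lcm = 247.
    Write x = 1 + 19·t and substitute into x ≡ 11 (mod 13): 19·t ≡ 11 − 1 = 10 (mod 13).
    Reduce coefficients mod 13: 6·t ≡ 10 (mod 13).
    The inverse of 6 mod 13 is 11 (since 6·11 = 66 = 5·13 + 1), so t ≡ 11·10 = 110 ≡ 6 (mod 13).
    Then x = 1 + 19·6 = 115, valid modulo lcm(19, 13) = 247: x ≡ 115 (mod 247).
  Combine with x ≡ 1 (mod 11); new modulus lcm = 2717.
    Write x = 115 + 247·t and substitute into x ≡ 1 (mod 11): 247·t ≡ 1 − 115 = -114 (mod 11).
    Reduce coefficients mod 11: 5·t ≡ 7 (mod 11).
    The inverse of 5 mod 11 is 9 (since 5·9 = 45 = 4·11 + 1), so t ≡ 9·7 = 63 ≡ 8 (mod 11).
    Then x = 115 + 247·8 = 2091, valid modulo lcm(247, 11) = 2717: x ≡ 2091 (mod 2717).
  Combine with x ≡ 0 (mod 4); new modulus lcm = 10868.
    Write x = 2091 + 2717·t and substitute into x ≡ 0 (mod 4): 2717·t ≡ 0 − 2091 = -2091 (mod 4).
    Reduce coefficients mod 4: 1·t ≡ 1 (mod 4).
    So t ≡ 1 (mod 4).
    Then x = 2091 + 2717·1 = 4808, valid modulo lcm(2717, 4) = 10868: x ≡ 4808 (mod 10868).
Verify against each original: 4808 mod 19 = 1, 4808 mod 13 = 11, 4808 mod 11 = 1, 4808 mod 4 = 0.

x ≡ 4808 (mod 10868).


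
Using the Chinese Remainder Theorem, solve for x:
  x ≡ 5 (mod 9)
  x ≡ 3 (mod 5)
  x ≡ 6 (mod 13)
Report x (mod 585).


Moduli 9, 5, 13 are pairwise coprime; by CRT there is a unique solution modulo M = 9 · 5 · 13 = 585.
Solve pairwise, accumulating the modulus:
  Start with x ≡ 5 (mod 9).
  Combine with x ≡ 3 (mod 5): since gcd(9, 5) = 1, we get a unique residue mod 45.
    Write x = 5 + 9·t and substitute into x ≡ 3 (mod 5): 9·t ≡ 3 − 5 = -2 (mod 5).
    Reduce coefficients mod 5: 4·t ≡ 3 (mod 5).
    The inverse of 4 mod 5 is 4 (since 4·4 = 16 = 3·5 + 1), so t ≡ 4·3 = 12 ≡ 2 (mod 5).
    Then x = 5 + 9·2 = 23, valid modulo lcm(9, 5) = 45: x ≡ 23 (mod 45).
  Combine with x ≡ 6 (mod 13): since gcd(45, 13) = 1, we get a unique residue mod 585.
    Write x = 23 + 45·t and substitute into x ≡ 6 (mod 13): 45·t ≡ 6 − 23 = -17 (mod 13).
    Reduce coefficients mod 13: 6·t ≡ 9 (mod 13).
    The inverse of 6 mod 13 is 11 (since 6·11 = 66 = 5·13 + 1), so t ≡ 11·9 = 99 ≡ 8 (mod 13).
    Then x = 23 + 45·8 = 383, valid modulo lcm(45, 13) = 585: x ≡ 383 (mod 585).
Verify: 383 mod 9 = 5 ✓, 383 mod 5 = 3 ✓, 383 mod 13 = 6 ✓.

x ≡ 383 (mod 585).


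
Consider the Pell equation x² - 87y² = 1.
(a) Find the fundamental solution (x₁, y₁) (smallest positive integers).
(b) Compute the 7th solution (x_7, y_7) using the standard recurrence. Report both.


Step 1: Find the fundamental solution (x₁, y₁) of x² - 87y² = 1.
  Expand √87 as a continued fraction. a₀ = ⌊√87⌋ = 9; iterate m_{k+1} = d_k·a_k − m_k, d_{k+1} = (87 − m_{k+1}²)/d_k, a_{k+1} = ⌊(a₀ + m_{k+1})/d_{k+1}⌋ (starting m₀ = 0, d₀ = 1), with convergents p_k = a_k·p_{k-1} + p_{k-2}, q_k = a_k·q_{k-1} + q_{k-2} (p₋₁ = 1, q₋₁ = 0):
  k = 0: a₀ = 9; p₀/q₀ = 9/1; p₀² − 87·q₀² = 81 − 87 = -6.
  k = 1: m = 9, d = 6, a = ⌊(9 + 9)/6⌋ = 3; p/q = (3·9 + 1)/(3·1 + 0) = 28/3; p² − 87·q² = 784 − 783 = 1.
  The first convergent with p² − 87·q² = 1 gives the fundamental solution (x₁, y₁) = (28, 3).
Step 2: Apply the recurrence (x_{n+1}, y_{n+1}) = (x₁x_n + 87y₁y_n, x₁y_n + y₁x_n) repeatedly.
  From (x_1, y_1) = (28, 3): x_2 = 28·28 + 87·3·3 = 1567; y_2 = 28·3 + 3·28 = 168.
  From (x_2, y_2) = (1567, 168): x_3 = 28·1567 + 87·3·168 = 87724; y_3 = 28·168 + 3·1567 = 9405.
  From (x_3, y_3) = (87724, 9405): x_4 = 28·87724 + 87·3·9405 = 4910977; y_4 = 28·9405 + 3·87724 = 526512.
  From (x_4, y_4) = (4910977, 526512): x_5 = 28·4910977 + 87·3·526512 = 274926988; y_5 = 28·526512 + 3·4910977 = 29475267.
  From (x_5, y_5) = (274926988, 29475267): x_6 = 28·274926988 + 87·3·29475267 = 15391000351; y_6 = 28·29475267 + 3·274926988 = 1650088440.
  From (x_6, y_6) = (15391000351, 1650088440): x_7 = 28·15391000351 + 87·3·1650088440 = 861621092668; y_7 = 28·1650088440 + 3·15391000351 = 92375477373.
Step 3: Verify x_7² - 87·y_7² = 742390907330398243358224 - 742390907330398243358223 = 1 (should be 1). ✓

(x_1, y_1) = (28, 3); (x_7, y_7) = (861621092668, 92375477373).


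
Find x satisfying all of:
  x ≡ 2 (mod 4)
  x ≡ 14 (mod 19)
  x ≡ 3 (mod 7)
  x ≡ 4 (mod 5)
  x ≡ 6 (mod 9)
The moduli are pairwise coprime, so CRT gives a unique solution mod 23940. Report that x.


Product of moduli M = 4 · 19 · 7 · 5 · 9 = 23940.
Merge one congruence at a time:
  Start: x ≡ 2 (mod 4).
  Combine with x ≡ 14 (mod 19); new modulus lcm = 76.
    Write x = 2 + 4·t and substitute into x ≡ 14 (mod 19): 4·t ≡ 14 − 2 = 12 (mod 19).
    The inverse of 4 mod 19 is 5 (since 4·5 = 20 = 1·19 + 1), so t ≡ 5·12 = 60 ≡ 3 (mod 19).
    Then x = 2 + 4·3 = 14, valid modulo lcm(4, 19) = 76: x ≡ 14 (mod 76).
  Combine with x ≡ 3 (mod 7); new modulus lcm = 532.
    Write x = 14 + 76·t and substitute into x ≡ 3 (mod 7): 76·t ≡ 3 − 14 = -11 (mod 7).
    Reduce coefficients mod 7: 6·t ≡ 3 (mod 7).
    The inverse of 6 mod 7 is 6 (since 6·6 = 36 = 5·7 + 1), so t ≡ 6·3 = 18 ≡ 4 (mod 7).
    Then x = 14 + 76·4 = 318, valid modulo lcm(76, 7) = 532: x ≡ 318 (mod 532).
  Combine with x ≡ 4 (mod 5); new modulus lcm = 2660.
    Write x = 318 + 532·t and substitute into x ≡ 4 (mod 5): 532·t ≡ 4 − 318 = -314 (mod 5).
    Reduce coefficients mod 5: 2·t ≡ 1 (mod 5).
    The inverse of 2 mod 5 is 3 (since 2·3 = 6 = 1·5 + 1), so t ≡ 3·1 = 3 ≡ 3 (mod 5).
    Then x = 318 + 532·3 = 1914, valid modulo lcm(532, 5) = 2660: x ≡ 1914 (mod 2660).
  Combine with x ≡ 6 (mod 9); new modulus lcm = 23940.
    Write x = 1914 + 2660·t and substitute into x ≡ 6 (mod 9): 2660·t ≡ 6 − 1914 = -1908 (mod 9).
    Reduce coefficients mod 9: 5·t ≡ 0 (mod 9).
    The inverse of 5 mod 9 is 2 (since 5·2 = 10 = 1·9 + 1), so t ≡ 2·0 = 0 ≡ 0 (mod 9).
    Then x = 1914 + 2660·0 = 1914, valid modulo lcm(2660, 9) = 23940: x ≡ 1914 (mod 23940).
Verify against each original: 1914 mod 4 = 2, 1914 mod 19 = 14, 1914 mod 7 = 3, 1914 mod 5 = 4, 1914 mod 9 = 6.

x ≡ 1914 (mod 23940).


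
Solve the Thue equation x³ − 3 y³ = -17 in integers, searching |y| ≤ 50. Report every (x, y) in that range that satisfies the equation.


The equation is x³ - 3y³ = -17. For fixed y, x³ = 3·y³ − 17, so a solution requires the RHS to be a perfect cube.
Strategy: iterate y from -50 to 50, compute RHS = 3·y³ − 17, and check whether it is a (positive or negative) perfect cube.
Check small values of y:
  y = 0: RHS = -17 is not a perfect cube.
  y = 1: RHS = -14 is not a perfect cube.
  y = -1: RHS = -20 is not a perfect cube.
  y = 2: RHS = 7 is not a perfect cube.
  y = -2: RHS = -41 is not a perfect cube.
  y = 3: RHS = 64 = (4)³ ⇒ x = 4 works.
  y = -3: RHS = -98 is not a perfect cube.
Continuing the search up to |y| = 50 finds no further solutions beyond those listed.
Collected solutions: (4, 3).

Solutions (with |y| ≤ 50): (4, 3).


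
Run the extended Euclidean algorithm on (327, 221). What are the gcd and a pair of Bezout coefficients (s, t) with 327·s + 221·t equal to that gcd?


Euclidean algorithm on (327, 221) — divide until remainder is 0:
  327 = 1 · 221 + 106
  221 = 2 · 106 + 9
  106 = 11 · 9 + 7
  9 = 1 · 7 + 2
  7 = 3 · 2 + 1
  2 = 2 · 1 + 0
gcd(327, 221) = 1.
Track Bezout coefficients alongside the remainders: start with r₀ = 327 = a·1 + b·0 (s = 1, t = 0) and r₁ = 221 = a·0 + b·1 (s = 0, t = 1); each new remainder r_{k+1} = r_{k-1} − q_k·r_k inherits s_{k+1} = s_{k-1} − q_k·s_k, t_{k+1} = t_{k-1} − q_k·t_k, so r_k = a·s_k + b·t_k at every step:
  q = 1: r = 106, s = 1 − 1·0 = 1, t = 0 − 1·1 = -1  (check: 327·1 + 221·(-1) = 106)
  q = 2: r = 9, s = 0 − 2·1 = -2, t = 1 − 2·(-1) = 3  (check: 327·(-2) + 221·3 = 9)
  q = 11: r = 7, s = 1 − 11·(-2) = 23, t = -1 − 11·3 = -34  (check: 327·23 + 221·(-34) = 7)
  q = 1: r = 2, s = -2 − 1·23 = -25, t = 3 − 1·(-34) = 37  (check: 327·(-25) + 221·37 = 2)
  q = 3: r = 1, s = 23 − 3·(-25) = 98, t = -34 − 3·37 = -145  (check: 327·98 + 221·(-145) = 1)
The row with r = 1 (the gcd) gives the Bezout coefficients s = 98, t = -145.
Result: 327 · (98) + 221 · (-145) = 1.

gcd(327, 221) = 1; s = 98, t = -145 (check: 327·98 + 221·(-145) = 1).


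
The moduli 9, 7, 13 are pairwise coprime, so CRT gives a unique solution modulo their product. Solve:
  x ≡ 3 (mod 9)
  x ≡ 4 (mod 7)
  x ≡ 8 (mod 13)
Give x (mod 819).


Moduli 9, 7, 13 are pairwise coprime; by CRT there is a unique solution modulo M = 9 · 7 · 13 = 819.
Solve pairwise, accumulating the modulus:
  Start with x ≡ 3 (mod 9).
  Combine with x ≡ 4 (mod 7): since gcd(9, 7) = 1, we get a unique residue mod 63.
    Write x = 3 + 9·t and substitute into x ≡ 4 (mod 7): 9·t ≡ 4 − 3 = 1 (mod 7).
    Reduce coefficients mod 7: 2·t ≡ 1 (mod 7).
    The inverse of 2 mod 7 is 4 (since 2·4 = 8 = 1·7 + 1), so t ≡ 4·1 = 4 ≡ 4 (mod 7).
    Then x = 3 + 9·4 = 39, valid modulo lcm(9, 7) = 63: x ≡ 39 (mod 63).
  Combine with x ≡ 8 (mod 13): since gcd(63, 13) = 1, we get a unique residue mod 819.
    Write x = 39 + 63·t and substitute into x ≡ 8 (mod 13): 63·t ≡ 8 − 39 = -31 (mod 13).
    Reduce coefficients mod 13: 11·t ≡ 8 (mod 13).
    The inverse of 11 mod 13 is 6 (since 11·6 = 66 = 5·13 + 1), so t ≡ 6·8 = 48 ≡ 9 (mod 13).
    Then x = 39 + 63·9 = 606, valid modulo lcm(63, 13) = 819: x ≡ 606 (mod 819).
Verify: 606 mod 9 = 3 ✓, 606 mod 7 = 4 ✓, 606 mod 13 = 8 ✓.

x ≡ 606 (mod 819).


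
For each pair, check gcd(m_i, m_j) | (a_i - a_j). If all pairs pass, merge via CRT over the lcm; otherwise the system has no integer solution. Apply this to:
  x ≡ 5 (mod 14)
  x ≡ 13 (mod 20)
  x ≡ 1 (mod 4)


Moduli 14, 20, 4 are not pairwise coprime, so CRT works modulo lcm(m_i) when all pairwise compatibility conditions hold.
Pairwise compatibility: gcd(m_i, m_j) must divide a_i - a_j for every pair.
Merge one congruence at a time:
  Start: x ≡ 5 (mod 14).
  Combine with x ≡ 13 (mod 20): gcd(14, 20) = 2; 13 - 5 = 8, which IS divisible by 2, so compatible.
    Write x = 5 + 14·t and substitute into x ≡ 13 (mod 20): 14·t ≡ 13 − 5 = 8 (mod 20).
    Divide the congruence (and modulus) by g = 2: 7·t ≡ 4 (mod 10).
    The inverse of 7 mod 10 is 3 (since 7·3 = 21 = 2·10 + 1), so t ≡ 3·4 = 12 ≡ 2 (mod 10).
    Then x = 5 + 14·2 = 33, valid modulo lcm(14, 20) = 140: x ≡ 33 (mod 140).
  Combine with x ≡ 1 (mod 4): gcd(140, 4) = 4; 1 - 33 = -32, which IS divisible by 4, so compatible.
    Write x = 33 + 140·t and substitute into x ≡ 1 (mod 4): 140·t ≡ 1 − 33 = -32 (mod 4).
    Divide the congruence (and modulus) by g = 4: 35·t ≡ -8 (mod 1).
    Modulo 1 every t works; take t = 0.
    Then x = 33 + 140·0 = 33, valid modulo lcm(140, 4) = 140: x ≡ 33 (mod 140).
Verify: 33 mod 14 = 5, 33 mod 20 = 13, 33 mod 4 = 1.

x ≡ 33 (mod 140).


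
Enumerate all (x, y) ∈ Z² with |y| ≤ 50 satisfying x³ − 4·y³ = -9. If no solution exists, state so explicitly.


The equation is x³ - 4y³ = -9. For fixed y, x³ = 4·y³ − 9, so a solution requires the RHS to be a perfect cube.
Strategy: iterate y from -50 to 50, compute RHS = 4·y³ − 9, and check whether it is a (positive or negative) perfect cube.
Check small values of y:
  y = 0: RHS = -9 is not a perfect cube.
  y = 1: RHS = -5 is not a perfect cube.
  y = -1: RHS = -13 is not a perfect cube.
  y = 2: RHS = 23 is not a perfect cube.
  y = -2: RHS = -41 is not a perfect cube.
  y = 3: RHS = 99 is not a perfect cube.
  y = -3: RHS = -117 is not a perfect cube.
Continuing the search up to |y| = 50 finds no solutions either.
No (x, y) in the scanned range satisfies the equation.

No integer solutions with |y| ≤ 50.


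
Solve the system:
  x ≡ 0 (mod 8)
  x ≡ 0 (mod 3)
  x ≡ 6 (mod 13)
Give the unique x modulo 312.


Moduli 8, 3, 13 are pairwise coprime; by CRT there is a unique solution modulo M = 8 · 3 · 13 = 312.
Solve pairwise, accumulating the modulus:
  Start with x ≡ 0 (mod 8).
  Combine with x ≡ 0 (mod 3): since gcd(8, 3) = 1, we get a unique residue mod 24.
    Write x = 0 + 8·t and substitute into x ≡ 0 (mod 3): 8·t ≡ 0 − 0 = 0 (mod 3).
    Reduce coefficients mod 3: 2·t ≡ 0 (mod 3).
    The inverse of 2 mod 3 is 2 (since 2·2 = 4 = 1·3 + 1), so t ≡ 2·0 = 0 ≡ 0 (mod 3).
    Then x = 0 + 8·0 = 0, valid modulo lcm(8, 3) = 24: x ≡ 0 (mod 24).
  Combine with x ≡ 6 (mod 13): since gcd(24, 13) = 1, we get a unique residue mod 312.
    Write x = 0 + 24·t and substitute into x ≡ 6 (mod 13): 24·t ≡ 6 − 0 = 6 (mod 13).
    Reduce coefficients mod 13: 11·t ≡ 6 (mod 13).
    The inverse of 11 mod 13 is 6 (since 11·6 = 66 = 5·13 + 1), so t ≡ 6·6 = 36 ≡ 10 (mod 13).
    Then x = 0 + 24·10 = 240, valid modulo lcm(24, 13) = 312: x ≡ 240 (mod 312).
Verify: 240 mod 8 = 0 ✓, 240 mod 3 = 0 ✓, 240 mod 13 = 6 ✓.

x ≡ 240 (mod 312).


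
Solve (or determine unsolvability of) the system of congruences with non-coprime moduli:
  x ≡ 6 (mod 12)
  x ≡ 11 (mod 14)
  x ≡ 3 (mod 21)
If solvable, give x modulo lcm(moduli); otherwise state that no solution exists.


Moduli 12, 14, 21 are not pairwise coprime, so CRT works modulo lcm(m_i) when all pairwise compatibility conditions hold.
Pairwise compatibility: gcd(m_i, m_j) must divide a_i - a_j for every pair.
Merge one congruence at a time:
  Start: x ≡ 6 (mod 12).
  Combine with x ≡ 11 (mod 14): gcd(12, 14) = 2, and 11 - 6 = 5 is NOT divisible by 2.
    ⇒ system is inconsistent (no integer solution).

No solution (the system is inconsistent).


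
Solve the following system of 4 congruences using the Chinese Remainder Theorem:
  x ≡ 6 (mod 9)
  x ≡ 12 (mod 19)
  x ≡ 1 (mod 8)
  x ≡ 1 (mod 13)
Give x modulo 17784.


Product of moduli M = 9 · 19 · 8 · 13 = 17784.
Merge one congruence at a time:
  Start: x ≡ 6 (mod 9).
  Combine with x ≡ 12 (mod 19); new modulus lcm = 171.
    Write x = 6 + 9·t and substitute into x ≡ 12 (mod 19): 9·t ≡ 12 − 6 = 6 (mod 19).
    The inverse of 9 mod 19 is 17 (since 9·17 = 153 = 8·19 + 1), so t ≡ 17·6 = 102 ≡ 7 (mod 19).
    Then x = 6 + 9·7 = 69, valid modulo lcm(9, 19) = 171: x ≡ 69 (mod 171).
  Combine with x ≡ 1 (mod 8); new modulus lcm = 1368.
    Write x = 69 + 171·t and substitute into x ≡ 1 (mod 8): 171·t ≡ 1 − 69 = -68 (mod 8).
    Reduce coefficients mod 8: 3·t ≡ 4 (mod 8).
    The inverse of 3 mod 8 is 3 (since 3·3 = 9 = 1·8 + 1), so t ≡ 3·4 = 12 ≡ 4 (mod 8).
    Then x = 69 + 171·4 = 753, valid modulo lcm(171, 8) = 1368: x ≡ 753 (mod 1368).
  Combine with x ≡ 1 (mod 13); new modulus lcm = 17784.
    Write x = 753 + 1368·t and substitute into x ≡ 1 (mod 13): 1368·t ≡ 1 − 753 = -752 (mod 13).
    Reduce coefficients mod 13: 3·t ≡ 2 (mod 13).
    The inverse of 3 mod 13 is 9 (since 3·9 = 27 = 2·13 + 1), so t ≡ 9·2 = 18 ≡ 5 (mod 13).
    Then x = 753 + 1368·5 = 7593, valid modulo lcm(1368, 13) = 17784: x ≡ 7593 (mod 17784).
Verify against each original: 7593 mod 9 = 6, 7593 mod 19 = 12, 7593 mod 8 = 1, 7593 mod 13 = 1.

x ≡ 7593 (mod 17784).


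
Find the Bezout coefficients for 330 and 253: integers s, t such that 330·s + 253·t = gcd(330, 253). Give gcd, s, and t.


Euclidean algorithm on (330, 253) — divide until remainder is 0:
  330 = 1 · 253 + 77
  253 = 3 · 77 + 22
  77 = 3 · 22 + 11
  22 = 2 · 11 + 0
gcd(330, 253) = 11.
Track Bezout coefficients alongside the remainders: start with r₀ = 330 = a·1 + b·0 (s = 1, t = 0) and r₁ = 253 = a·0 + b·1 (s = 0, t = 1); each new remainder r_{k+1} = r_{k-1} − q_k·r_k inherits s_{k+1} = s_{k-1} − q_k·s_k, t_{k+1} = t_{k-1} − q_k·t_k, so r_k = a·s_k + b·t_k at every step:
  q = 1: r = 77, s = 1 − 1·0 = 1, t = 0 − 1·1 = -1  (check: 330·1 + 253·(-1) = 77)
  q = 3: r = 22, s = 0 − 3·1 = -3, t = 1 − 3·(-1) = 4  (check: 330·(-3) + 253·4 = 22)
  q = 3: r = 11, s = 1 − 3·(-3) = 10, t = -1 − 3·4 = -13  (check: 330·10 + 253·(-13) = 11)
The row with r = 11 (the gcd) gives the Bezout coefficients s = 10, t = -13.
Result: 330 · (10) + 253 · (-13) = 11.

gcd(330, 253) = 11; s = 10, t = -13 (check: 330·10 + 253·(-13) = 11).


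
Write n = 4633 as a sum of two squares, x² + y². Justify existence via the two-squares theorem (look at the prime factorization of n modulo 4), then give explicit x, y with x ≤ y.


Step 1: Factor n = 4633 = 41 · 113.
Step 2: Check the mod-4 condition on each prime factor: 41 ≡ 1 (mod 4), exponent 1; 113 ≡ 1 (mod 4), exponent 1.
All primes ≡ 3 (mod 4) appear to even exponent (or don't appear), so by the two-squares theorem n IS expressible as a sum of two squares.
Step 3: Build a representation. Here n = 41 · 113 is a product of primes ≡ 1 (mod 4). Each prime p ≡ 1 (mod 4) is itself a sum of two squares; find a² by testing p − a² for a perfect square:
  41: 41 − 1² = 40, 41 − 2² = 37, 41 − 3² = 32, 41 − 4² = 25 = 5² ⇒ 41 = 4² + 5².
  113: 113 − 1² = 112, 113 − 2² = 109, 113 − 3² = 104, 113 − 4² = 97, 113 − 5² = 88, 113 − 6² = 77, 113 − 7² = 64 = 8² ⇒ 113 = 7² + 8².
  Combine using the Brahmagupta–Fibonacci identity (a² + b²)(c² + d²) = (ac − bd)² + (ad + bc)² = (ac + bd)² + (ad − bc)²:
  41 · 113 = 4633: from (4² + 5²)(7² + 8²), take (4·7 − 5·8, 4·8 + 5·7) = (28 − 40, 32 + 35) = (-12, 67); dropping signs (only squares matter) gives (12, 67); check 12² + 67² = 144 + 4489 = 4633 ✓.
Step 4: Order so x ≤ y and verify: 12² + 67² = 144 + 4489 = 4633 = n. ✓

n = 4633 = 12² + 67² (one valid representation with x ≤ y).


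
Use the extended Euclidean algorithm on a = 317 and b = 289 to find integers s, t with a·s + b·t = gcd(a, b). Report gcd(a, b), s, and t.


Euclidean algorithm on (317, 289) — divide until remainder is 0:
  317 = 1 · 289 + 28
  289 = 10 · 28 + 9
  28 = 3 · 9 + 1
  9 = 9 · 1 + 0
gcd(317, 289) = 1.
Track Bezout coefficients alongside the remainders: start with r₀ = 317 = a·1 + b·0 (s = 1, t = 0) and r₁ = 289 = a·0 + b·1 (s = 0, t = 1); each new remainder r_{k+1} = r_{k-1} − q_k·r_k inherits s_{k+1} = s_{k-1} − q_k·s_k, t_{k+1} = t_{k-1} − q_k·t_k, so r_k = a·s_k + b·t_k at every step:
  q = 1: r = 28, s = 1 − 1·0 = 1, t = 0 − 1·1 = -1  (check: 317·1 + 289·(-1) = 28)
  q = 10: r = 9, s = 0 − 10·1 = -10, t = 1 − 10·(-1) = 11  (check: 317·(-10) + 289·11 = 9)
  q = 3: r = 1, s = 1 − 3·(-10) = 31, t = -1 − 3·11 = -34  (check: 317·31 + 289·(-34) = 1)
The row with r = 1 (the gcd) gives the Bezout coefficients s = 31, t = -34.
Result: 317 · (31) + 289 · (-34) = 1.

gcd(317, 289) = 1; s = 31, t = -34 (check: 317·31 + 289·(-34) = 1).


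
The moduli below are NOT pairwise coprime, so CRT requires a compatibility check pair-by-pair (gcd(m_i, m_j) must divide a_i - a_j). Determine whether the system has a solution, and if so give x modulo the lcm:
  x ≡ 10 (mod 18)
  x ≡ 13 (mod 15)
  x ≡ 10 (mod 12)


Moduli 18, 15, 12 are not pairwise coprime, so CRT works modulo lcm(m_i) when all pairwise compatibility conditions hold.
Pairwise compatibility: gcd(m_i, m_j) must divide a_i - a_j for every pair.
Merge one congruence at a time:
  Start: x ≡ 10 (mod 18).
  Combine with x ≡ 13 (mod 15): gcd(18, 15) = 3; 13 - 10 = 3, which IS divisible by 3, so compatible.
    Write x = 10 + 18·t and substitute into x ≡ 13 (mod 15): 18·t ≡ 13 − 10 = 3 (mod 15).
    Divide the congruence (and modulus) by g = 3: 6·t ≡ 1 (mod 5).
    Reduce coefficients mod 5: 1·t ≡ 1 (mod 5).
    So t ≡ 1 (mod 5).
    Then x = 10 + 18·1 = 28, valid modulo lcm(18, 15) = 90: x ≡ 28 (mod 90).
  Combine with x ≡ 10 (mod 12): gcd(90, 12) = 6; 10 - 28 = -18, which IS divisible by 6, so compatible.
    Write x = 28 + 90·t and substitute into x ≡ 10 (mod 12): 90·t ≡ 10 − 28 = -18 (mod 12).
    Divide the congruence (and modulus) by g = 6: 15·t ≡ -3 (mod 2).
    Reduce coefficients mod 2: 1·t ≡ 1 (mod 2).
    So t ≡ 1 (mod 2).
    Then x = 28 + 90·1 = 118, valid modulo lcm(90, 12) = 180: x ≡ 118 (mod 180).
Verify: 118 mod 18 = 10, 118 mod 15 = 13, 118 mod 12 = 10.

x ≡ 118 (mod 180).


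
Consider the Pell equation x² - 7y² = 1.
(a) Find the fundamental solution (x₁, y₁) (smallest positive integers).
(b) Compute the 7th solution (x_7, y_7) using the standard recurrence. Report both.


Step 1: Find the fundamental solution (x₁, y₁) of x² - 7y² = 1.
  Expand √7 as a continued fraction. a₀ = ⌊√7⌋ = 2; iterate m_{k+1} = d_k·a_k − m_k, d_{k+1} = (7 − m_{k+1}²)/d_k, a_{k+1} = ⌊(a₀ + m_{k+1})/d_{k+1}⌋ (starting m₀ = 0, d₀ = 1), with convergents p_k = a_k·p_{k-1} + p_{k-2}, q_k = a_k·q_{k-1} + q_{k-2} (p₋₁ = 1, q₋₁ = 0):
  k = 0: a₀ = 2; p₀/q₀ = 2/1; p₀² − 7·q₀² = 4 − 7 = -3.
  k = 1: m = 2, d = 3, a = ⌊(2 + 2)/3⌋ = 1; p/q = (1·2 + 1)/(1·1 + 0) = 3/1; p² − 7·q² = 9 − 7 = 2.
  k = 2: m = 1, d = 2, a = ⌊(2 + 1)/2⌋ = 1; p/q = (1·3 + 2)/(1·1 + 1) = 5/2; p² − 7·q² = 25 − 28 = -3.
  k = 3: m = 1, d = 3, a = ⌊(2 + 1)/3⌋ = 1; p/q = (1·5 + 3)/(1·2 + 1) = 8/3; p² − 7·q² = 64 − 63 = 1.
  The first convergent with p² − 7·q² = 1 gives the fundamental solution (x₁, y₁) = (8, 3).
Step 2: Apply the recurrence (x_{n+1}, y_{n+1}) = (x₁x_n + 7y₁y_n, x₁y_n + y₁x_n) repeatedly.
  From (x_1, y_1) = (8, 3): x_2 = 8·8 + 7·3·3 = 127; y_2 = 8·3 + 3·8 = 48.
  From (x_2, y_2) = (127, 48): x_3 = 8·127 + 7·3·48 = 2024; y_3 = 8·48 + 3·127 = 765.
  From (x_3, y_3) = (2024, 765): x_4 = 8·2024 + 7·3·765 = 32257; y_4 = 8·765 + 3·2024 = 12192.
  From (x_4, y_4) = (32257, 12192): x_5 = 8·32257 + 7·3·12192 = 514088; y_5 = 8·12192 + 3·32257 = 194307.
  From (x_5, y_5) = (514088, 194307): x_6 = 8·514088 + 7·3·194307 = 8193151; y_6 = 8·194307 + 3·514088 = 3096720.
  From (x_6, y_6) = (8193151, 3096720): x_7 = 8·8193151 + 7·3·3096720 = 130576328; y_7 = 8·3096720 + 3·8193151 = 49353213.
Step 3: Verify x_7² - 7·y_7² = 17050177433963584 - 17050177433963583 = 1 (should be 1). ✓

(x_1, y_1) = (8, 3); (x_7, y_7) = (130576328, 49353213).


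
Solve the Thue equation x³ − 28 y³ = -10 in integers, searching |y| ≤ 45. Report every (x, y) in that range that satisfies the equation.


The equation is x³ - 28y³ = -10. For fixed y, x³ = 28·y³ − 10, so a solution requires the RHS to be a perfect cube.
Strategy: iterate y from -45 to 45, compute RHS = 28·y³ − 10, and check whether it is a (positive or negative) perfect cube.
Check small values of y:
  y = 0: RHS = -10 is not a perfect cube.
  y = 1: RHS = 18 is not a perfect cube.
  y = -1: RHS = -38 is not a perfect cube.
  y = 2: RHS = 214 is not a perfect cube.
  y = -2: RHS = -234 is not a perfect cube.
  y = 3: RHS = 746 is not a perfect cube.
  y = -3: RHS = -766 is not a perfect cube.
Continuing the search up to |y| = 45 finds no solutions either.
No (x, y) in the scanned range satisfies the equation.

No integer solutions with |y| ≤ 45.


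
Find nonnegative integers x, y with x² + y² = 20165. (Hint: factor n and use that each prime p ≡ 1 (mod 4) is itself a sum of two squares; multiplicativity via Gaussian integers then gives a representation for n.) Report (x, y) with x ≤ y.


Step 1: Factor n = 20165 = 5 · 37 · 109.
Step 2: Check the mod-4 condition on each prime factor: 5 ≡ 1 (mod 4), exponent 1; 37 ≡ 1 (mod 4), exponent 1; 109 ≡ 1 (mod 4), exponent 1.
All primes ≡ 3 (mod 4) appear to even exponent (or don't appear), so by the two-squares theorem n IS expressible as a sum of two squares.
Step 3: Build a representation. Here n = 5 · 37 · 109 is a product of primes ≡ 1 (mod 4). Each prime p ≡ 1 (mod 4) is itself a sum of two squares; find a² by testing p − a² for a perfect square:
  5: 5 − 1² = 4 = 2² ⇒ 5 = 1² + 2².
  37: 37 − 1² = 36 = 6² ⇒ 37 = 1² + 6².
  109: 109 − 1² = 108, 109 − 2² = 105, 109 − 3² = 100 = 10² ⇒ 109 = 3² + 10².
  Combine using the Brahmagupta–Fibonacci identity (a² + b²)(c² + d²) = (ac − bd)² + (ad + bc)² = (ac + bd)² + (ad − bc)²:
  5 · 37 = 185: from (1² + 2²)(1² + 6²), take (1·1 − 2·6, 1·6 + 2·1) = (1 − 12, 6 + 2) = (-11, 8); dropping signs (only squares matter) gives (11, 8); check 11² + 8² = 121 + 64 = 185 ✓.
  185 · 109 = 20165: from (11² + 8²)(3² + 10²), take (11·3 − 8·10, 11·10 + 8·3) = (33 − 80, 110 + 24) = (-47, 134); dropping signs (only squares matter) gives (47, 134); check 47² + 134² = 2209 + 17956 = 20165 ✓.
Step 4: Order so x ≤ y and verify: 47² + 134² = 2209 + 17956 = 20165 = n. ✓

n = 20165 = 47² + 134² (one valid representation with x ≤ y).
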